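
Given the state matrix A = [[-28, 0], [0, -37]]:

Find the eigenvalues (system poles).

For diagonal matrix, eigenvalues are diagonal entries: λ₁ = -28, λ₂ = -37.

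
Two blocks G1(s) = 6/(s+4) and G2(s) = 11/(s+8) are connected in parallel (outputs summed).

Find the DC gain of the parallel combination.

Parallel: G_eq = G1 + G2. DC gain = G1(0) + G2(0) = 6/4 + 11/8 = 1.5 + 1.375 = 2.875.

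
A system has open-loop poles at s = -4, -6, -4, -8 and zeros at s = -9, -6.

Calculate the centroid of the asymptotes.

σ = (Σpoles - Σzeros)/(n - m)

σ = (Σpoles - Σzeros)/(n - m) = (-22 - (-15))/(4 - 2) = -7/2 = -3.5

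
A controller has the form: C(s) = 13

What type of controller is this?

This is a Proportional (P) controller.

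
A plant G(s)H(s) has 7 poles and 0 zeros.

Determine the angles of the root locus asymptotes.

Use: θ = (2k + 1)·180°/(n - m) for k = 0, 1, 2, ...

n - m = 7 - 0 = 7. Angles: θk = (2k + 1)·180°/7 = 25.71°, 77.14°, 128.57°, 180°, 231.43°, 282.86°, 334.29°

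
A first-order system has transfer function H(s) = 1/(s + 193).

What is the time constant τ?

For H(s) = 1/(s + 1/τ), the pole is at -1/τ = -193, so τ = 1/193 = 0.0052 s.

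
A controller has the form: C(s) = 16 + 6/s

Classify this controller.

This is a Proportional-Integral (PI) controller.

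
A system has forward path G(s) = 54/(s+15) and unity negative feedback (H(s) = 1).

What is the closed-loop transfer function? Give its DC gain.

T(s) = G/(1+GH) = [54/(s+15)] / [1 + 54/(s+15)] = 54/(s+15+54) = 54/(s+69). DC gain = 54/69 = 0.7826.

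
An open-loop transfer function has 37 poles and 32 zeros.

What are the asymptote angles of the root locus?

n - m = 37 - 32 = 5. Angles: θk = (2k + 1)·180°/5 = 36°, 108°, 180°, 252°, 324°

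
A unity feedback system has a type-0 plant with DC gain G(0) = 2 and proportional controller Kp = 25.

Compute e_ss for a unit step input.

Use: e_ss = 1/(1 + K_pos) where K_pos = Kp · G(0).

K_pos = Kp · G(0) = 25 × 2 = 50. e_ss = 1/(1 + 50) = 0.0196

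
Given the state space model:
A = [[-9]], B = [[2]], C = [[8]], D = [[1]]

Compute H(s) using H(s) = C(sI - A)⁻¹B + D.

(sI - A)⁻¹ = 1/(s + 9). H(s) = 8×2/(s + 9) + 1 = (s + 25)/(s + 9).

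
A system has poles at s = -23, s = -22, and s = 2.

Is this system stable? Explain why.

Pole(s) at s = 2 are not in the left half-plane. System is unstable.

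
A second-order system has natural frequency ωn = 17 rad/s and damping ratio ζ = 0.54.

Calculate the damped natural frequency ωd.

ωd = ωn√(1 - ζ²) = 17√(1 - 0.54²) = 14.31 rad/s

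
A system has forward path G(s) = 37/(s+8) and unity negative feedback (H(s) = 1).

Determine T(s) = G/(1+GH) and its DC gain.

T(s) = G/(1+GH) = [37/(s+8)] / [1 + 37/(s+8)] = 37/(s+8+37) = 37/(s+45). DC gain = 37/45 = 0.8222.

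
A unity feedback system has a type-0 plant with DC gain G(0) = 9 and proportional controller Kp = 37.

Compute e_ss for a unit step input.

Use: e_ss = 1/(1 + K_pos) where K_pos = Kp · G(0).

K_pos = Kp · G(0) = 37 × 9 = 333. e_ss = 1/(1 + 333) = 0.0030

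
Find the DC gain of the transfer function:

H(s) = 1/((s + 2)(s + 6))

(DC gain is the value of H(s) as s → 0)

DC gain = H(0) = 1/(2 × 6) = 1/12 = 0.0833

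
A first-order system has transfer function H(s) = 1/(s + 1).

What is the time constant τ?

For H(s) = 1/(s + 1/τ), the pole is at -1/τ = -1, so τ = 1/1 = 1 s.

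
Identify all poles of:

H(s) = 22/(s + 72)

Pole is where denominator = 0: s + 72 = 0, so s = -72.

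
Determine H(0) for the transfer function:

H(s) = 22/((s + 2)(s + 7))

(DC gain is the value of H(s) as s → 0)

DC gain = H(0) = 22/(2 × 7) = 22/14 = 1.5714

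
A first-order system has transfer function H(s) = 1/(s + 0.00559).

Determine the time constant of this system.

For H(s) = 1/(s + 1/τ), the pole is at -1/τ = -0.00559, so τ = 1/0.00559 = 178.9 s.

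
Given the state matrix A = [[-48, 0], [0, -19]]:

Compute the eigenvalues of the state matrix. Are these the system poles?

For diagonal matrix, eigenvalues are diagonal entries: λ₁ = -48, λ₂ = -19. Eigenvalues of A = system poles.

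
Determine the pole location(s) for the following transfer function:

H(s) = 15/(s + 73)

Pole is where denominator = 0: s + 73 = 0, so s = -73.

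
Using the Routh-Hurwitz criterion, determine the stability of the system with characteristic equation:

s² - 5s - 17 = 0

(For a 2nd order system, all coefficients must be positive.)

Coefficients: 1, -5, -17. b=-5, c=-17 not positive, so system is unstable.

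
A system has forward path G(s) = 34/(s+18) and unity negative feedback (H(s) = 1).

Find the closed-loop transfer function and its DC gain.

T(s) = G/(1+GH) = [34/(s+18)] / [1 + 34/(s+18)] = 34/(s+18+34) = 34/(s+52). DC gain = 34/52 = 0.6538.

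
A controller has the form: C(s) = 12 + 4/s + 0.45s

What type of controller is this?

This is a Proportional-Integral-Derivative (PID) controller.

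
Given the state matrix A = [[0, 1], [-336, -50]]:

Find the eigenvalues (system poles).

det(A - λI) = λ² - (-50)λ + 336 = (λ - (-8))(λ - (-42)). Eigenvalues: -8, -42.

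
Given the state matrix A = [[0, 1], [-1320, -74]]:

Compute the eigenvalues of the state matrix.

det(A - λI) = λ² - (-74)λ + 1320 = (λ - (-44))(λ - (-30)). Eigenvalues: -44, -30.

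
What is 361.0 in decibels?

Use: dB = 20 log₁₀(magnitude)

dB = 20 log₁₀(361.0) = 51.2 dB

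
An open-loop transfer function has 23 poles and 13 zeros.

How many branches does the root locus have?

Root locus has n branches where n = number of poles = 23.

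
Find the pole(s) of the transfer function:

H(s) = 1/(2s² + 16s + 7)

Discriminant = 16² - 4×2×7 = 256 - 56 = 200 > 0, so two distinct real poles. Using quadratic formula: s = (-16 ± √200)/(2×2) = (-16 ± √200)/4, with √200 ≈ 14.1421. s₁ ≈ -0.4645, s₂ ≈ -7.5355. Poles: s₁ = -0.4645, s₂ = -7.5355.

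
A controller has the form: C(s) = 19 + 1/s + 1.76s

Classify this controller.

This is a Proportional-Integral-Derivative (PID) controller.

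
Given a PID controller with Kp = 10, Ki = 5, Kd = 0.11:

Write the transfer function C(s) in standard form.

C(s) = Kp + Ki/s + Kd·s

Substituting values: C(s) = 10 + 5/s + 0.11s = (0.11s² + 10s + 5)/s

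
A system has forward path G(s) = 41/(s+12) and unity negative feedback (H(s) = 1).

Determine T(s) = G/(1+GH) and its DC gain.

T(s) = G/(1+GH) = [41/(s+12)] / [1 + 41/(s+12)] = 41/(s+12+41) = 41/(s+53). DC gain = 41/53 = 0.7736.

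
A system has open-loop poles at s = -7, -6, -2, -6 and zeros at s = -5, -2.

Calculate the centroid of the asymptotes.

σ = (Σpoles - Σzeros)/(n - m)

σ = (Σpoles - Σzeros)/(n - m) = (-21 - (-7))/(4 - 2) = -14/2 = -7.0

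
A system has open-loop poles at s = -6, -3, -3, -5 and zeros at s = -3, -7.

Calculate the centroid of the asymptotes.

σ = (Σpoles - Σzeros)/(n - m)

σ = (Σpoles - Σzeros)/(n - m) = (-17 - (-10))/(4 - 2) = -7/2 = -3.5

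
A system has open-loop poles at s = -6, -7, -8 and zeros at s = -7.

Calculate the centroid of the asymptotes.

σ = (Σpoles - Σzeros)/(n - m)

σ = (Σpoles - Σzeros)/(n - m) = (-21 - (-7))/(3 - 1) = -14/2 = -7.0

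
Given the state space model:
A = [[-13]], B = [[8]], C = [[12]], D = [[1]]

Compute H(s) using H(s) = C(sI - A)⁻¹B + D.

(sI - A)⁻¹ = 1/(s + 13). H(s) = 12×8/(s + 13) + 1 = (s + 109)/(s + 13).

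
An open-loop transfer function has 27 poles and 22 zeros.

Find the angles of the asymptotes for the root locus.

n - m = 27 - 22 = 5. Angles: θk = (2k + 1)·180°/5 = 36°, 108°, 180°, 252°, 324°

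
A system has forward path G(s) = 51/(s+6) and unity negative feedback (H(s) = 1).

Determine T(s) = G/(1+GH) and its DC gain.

T(s) = G/(1+GH) = [51/(s+6)] / [1 + 51/(s+6)] = 51/(s+6+51) = 51/(s+57). DC gain = 51/57 = 0.8947.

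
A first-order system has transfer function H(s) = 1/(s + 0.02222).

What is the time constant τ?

For H(s) = 1/(s + 1/τ), the pole is at -1/τ = -0.02222, so τ = 1/0.02222 = 45 s.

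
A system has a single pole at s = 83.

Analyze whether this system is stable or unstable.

Pole at s = 83 is in the right half-plane. Unstable.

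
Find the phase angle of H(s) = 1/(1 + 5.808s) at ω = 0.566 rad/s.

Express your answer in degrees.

Phase = -arctan(ωτ) = -arctan(0.566 × 5.808) = -73.1°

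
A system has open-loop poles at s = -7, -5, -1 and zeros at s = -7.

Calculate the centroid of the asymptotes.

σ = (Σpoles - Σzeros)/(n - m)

σ = (Σpoles - Σzeros)/(n - m) = (-13 - (-7))/(3 - 1) = -6/2 = -3.0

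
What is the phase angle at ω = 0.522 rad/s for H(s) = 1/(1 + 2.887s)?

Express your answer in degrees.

Phase = -arctan(ωτ) = -arctan(0.522 × 2.887) = -56.4°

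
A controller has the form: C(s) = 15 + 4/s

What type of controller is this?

This is a Proportional-Integral (PI) controller.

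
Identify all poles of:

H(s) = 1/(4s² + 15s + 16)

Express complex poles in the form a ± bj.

Discriminant = 15² - 4×4×16 = 225 - 256 = -31 < 0, so the poles are a complex conjugate pair s = (-15 ± j√31)/(2×4). Real part = -15/(2×4) = -15/8 = -1.875; imaginary part = ±√31/(2×4) ≈ 0.6960. Poles: s = -1.875 ± 0.6960j.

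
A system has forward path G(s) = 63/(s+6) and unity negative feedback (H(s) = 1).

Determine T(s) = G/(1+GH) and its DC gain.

T(s) = G/(1+GH) = [63/(s+6)] / [1 + 63/(s+6)] = 63/(s+6+63) = 63/(s+69). DC gain = 63/69 = 0.9130.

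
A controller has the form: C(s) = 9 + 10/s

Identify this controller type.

This is a Proportional-Integral (PI) controller.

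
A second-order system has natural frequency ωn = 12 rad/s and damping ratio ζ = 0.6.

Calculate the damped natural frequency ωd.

ωd = ωn√(1 - ζ²) = 12√(1 - 0.6²) = 9.6 rad/s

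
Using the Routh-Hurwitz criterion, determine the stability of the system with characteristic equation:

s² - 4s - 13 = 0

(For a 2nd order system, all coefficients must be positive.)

Coefficients: 1, -4, -13. b=-4, c=-13 not positive, so system is unstable.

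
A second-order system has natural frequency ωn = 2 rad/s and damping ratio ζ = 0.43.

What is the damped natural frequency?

ωd = ωn√(1 - ζ²) = 2√(1 - 0.43²) = 1.81 rad/s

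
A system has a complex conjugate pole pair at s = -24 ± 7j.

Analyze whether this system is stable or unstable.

Real part of poles is -24 (< 0, left half-plane). Stable.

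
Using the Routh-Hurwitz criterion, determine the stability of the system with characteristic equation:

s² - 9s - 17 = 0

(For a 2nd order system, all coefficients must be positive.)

Coefficients: 1, -9, -17. b=-9, c=-17 not positive, so system is unstable.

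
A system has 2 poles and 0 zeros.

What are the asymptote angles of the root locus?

n - m = 2 - 0 = 2. Angles: θk = (2k + 1)·180°/2 = 90°, 270°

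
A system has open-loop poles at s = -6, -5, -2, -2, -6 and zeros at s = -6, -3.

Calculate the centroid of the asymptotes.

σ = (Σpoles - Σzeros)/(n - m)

σ = (Σpoles - Σzeros)/(n - m) = (-21 - (-9))/(5 - 2) = -12/3 = -4.0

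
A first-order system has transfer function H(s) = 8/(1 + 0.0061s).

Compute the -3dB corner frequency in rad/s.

Corner frequency = 1/τ = 1/0.0061 = 163.934 rad/s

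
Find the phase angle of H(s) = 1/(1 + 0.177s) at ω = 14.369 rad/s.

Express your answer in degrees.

Phase = -arctan(ωτ) = -arctan(14.369 × 0.177) = -68.5°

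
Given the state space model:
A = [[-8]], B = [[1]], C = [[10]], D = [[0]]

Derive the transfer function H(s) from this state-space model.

(sI - A)⁻¹ = 1/(s + 8). H(s) = 10 × 1/(s + 8) + 0 = 10/(s + 8).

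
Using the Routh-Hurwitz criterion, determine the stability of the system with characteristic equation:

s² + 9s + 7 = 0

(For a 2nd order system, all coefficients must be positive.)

Coefficients: 1, 9, 7. All positive, so system is stable.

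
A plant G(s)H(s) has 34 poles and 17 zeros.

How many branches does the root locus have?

Root locus has n branches where n = number of poles = 34.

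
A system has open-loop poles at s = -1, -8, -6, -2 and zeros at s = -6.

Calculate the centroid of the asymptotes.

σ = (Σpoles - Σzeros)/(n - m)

σ = (Σpoles - Σzeros)/(n - m) = (-17 - (-6))/(4 - 1) = -11/3 = -3.67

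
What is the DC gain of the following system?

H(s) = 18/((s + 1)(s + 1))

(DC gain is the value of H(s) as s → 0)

DC gain = H(0) = 18/(1 × 1) = 18/1 = 18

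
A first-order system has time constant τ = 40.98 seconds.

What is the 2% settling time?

For first-order system, 2% settling time ≈ 4τ = 4 × 40.98 = 163.92 s.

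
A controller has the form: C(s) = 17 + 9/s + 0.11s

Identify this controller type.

This is a Proportional-Integral-Derivative (PID) controller.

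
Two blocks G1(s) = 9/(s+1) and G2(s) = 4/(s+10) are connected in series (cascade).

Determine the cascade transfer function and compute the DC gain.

Series: multiply transfer functions. G_eq = 9/(s+1) × 4/(s+10) = 36/((s+1)(s+10)). DC gain = 36/(1×10) = 3.6.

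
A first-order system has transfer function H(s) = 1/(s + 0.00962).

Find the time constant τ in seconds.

For H(s) = 1/(s + 1/τ), the pole is at -1/τ = -0.00962, so τ = 1/0.00962 = 104 s.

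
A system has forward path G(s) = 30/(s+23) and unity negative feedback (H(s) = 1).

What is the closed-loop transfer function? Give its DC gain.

T(s) = G/(1+GH) = [30/(s+23)] / [1 + 30/(s+23)] = 30/(s+23+30) = 30/(s+53). DC gain = 30/53 = 0.5660.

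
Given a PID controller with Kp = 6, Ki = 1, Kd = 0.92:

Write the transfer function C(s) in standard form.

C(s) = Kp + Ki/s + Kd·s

Substituting values: C(s) = 6 + 1/s + 0.92s = (0.92s² + 6s + 1)/s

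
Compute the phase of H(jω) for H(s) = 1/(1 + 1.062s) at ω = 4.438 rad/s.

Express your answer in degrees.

Phase = -arctan(ωτ) = -arctan(4.438 × 1.062) = -78.0°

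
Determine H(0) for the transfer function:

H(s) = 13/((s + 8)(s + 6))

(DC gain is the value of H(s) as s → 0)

DC gain = H(0) = 13/(8 × 6) = 13/48 = 0.2708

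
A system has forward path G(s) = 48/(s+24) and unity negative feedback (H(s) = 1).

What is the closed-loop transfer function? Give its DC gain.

T(s) = G/(1+GH) = [48/(s+24)] / [1 + 48/(s+24)] = 48/(s+24+48) = 48/(s+72). DC gain = 48/72 = 0.6667.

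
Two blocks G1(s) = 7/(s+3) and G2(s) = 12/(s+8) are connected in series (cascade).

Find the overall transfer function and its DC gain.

Series: multiply transfer functions. G_eq = 7/(s+3) × 12/(s+8) = 84/((s+3)(s+8)). DC gain = 84/(3×8) = 3.5.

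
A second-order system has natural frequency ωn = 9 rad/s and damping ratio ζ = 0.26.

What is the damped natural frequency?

ωd = ωn√(1 - ζ²) = 9√(1 - 0.26²) = 8.69 rad/s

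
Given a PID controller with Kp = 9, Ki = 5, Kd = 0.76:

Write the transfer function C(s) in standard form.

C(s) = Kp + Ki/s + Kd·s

Substituting values: C(s) = 9 + 5/s + 0.76s = (0.76s² + 9s + 5)/s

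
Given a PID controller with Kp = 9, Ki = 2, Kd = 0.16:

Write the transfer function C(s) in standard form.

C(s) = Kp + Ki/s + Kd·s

Substituting values: C(s) = 9 + 2/s + 0.16s = (0.16s² + 9s + 2)/s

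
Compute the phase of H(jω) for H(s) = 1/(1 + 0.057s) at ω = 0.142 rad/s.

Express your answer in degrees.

Phase = -arctan(ωτ) = -arctan(0.142 × 0.057) = -0.5°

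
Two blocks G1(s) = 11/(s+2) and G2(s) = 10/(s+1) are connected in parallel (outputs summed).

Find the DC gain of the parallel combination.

Parallel: G_eq = G1 + G2. DC gain = G1(0) + G2(0) = 11/2 + 10/1 = 5.5 + 10 = 15.5.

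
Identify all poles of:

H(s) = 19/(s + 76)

Pole is where denominator = 0: s + 76 = 0, so s = -76.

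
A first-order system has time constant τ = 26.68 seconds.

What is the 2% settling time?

For first-order system, 2% settling time ≈ 4τ = 4 × 26.68 = 106.72 s.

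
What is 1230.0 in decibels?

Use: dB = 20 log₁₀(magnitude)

dB = 20 log₁₀(1230.0) = 61.8 dB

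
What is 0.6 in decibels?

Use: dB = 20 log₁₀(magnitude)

dB = 20 log₁₀(0.6) = -4.4 dB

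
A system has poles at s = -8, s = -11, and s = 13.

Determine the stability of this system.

Pole(s) at s = 13 are not in the left half-plane. System is unstable.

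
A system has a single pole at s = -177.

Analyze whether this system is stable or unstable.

Pole at s = -177 is in the left half-plane. Stable.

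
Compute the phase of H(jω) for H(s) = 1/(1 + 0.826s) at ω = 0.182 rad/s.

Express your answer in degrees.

Phase = -arctan(ωτ) = -arctan(0.182 × 0.826) = -8.5°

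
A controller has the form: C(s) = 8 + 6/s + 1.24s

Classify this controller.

This is a Proportional-Integral-Derivative (PID) controller.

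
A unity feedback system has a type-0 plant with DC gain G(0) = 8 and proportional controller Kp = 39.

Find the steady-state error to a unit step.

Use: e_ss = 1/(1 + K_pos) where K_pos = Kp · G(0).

K_pos = Kp · G(0) = 39 × 8 = 312. e_ss = 1/(1 + 312) = 0.0032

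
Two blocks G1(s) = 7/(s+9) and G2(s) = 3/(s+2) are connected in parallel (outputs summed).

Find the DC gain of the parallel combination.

Parallel: G_eq = G1 + G2. DC gain = G1(0) + G2(0) = 7/9 + 3/2 = 0.7778 + 1.5 = 2.2778.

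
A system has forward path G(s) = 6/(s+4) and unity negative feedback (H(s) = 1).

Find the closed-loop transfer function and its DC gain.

T(s) = G/(1+GH) = [6/(s+4)] / [1 + 6/(s+4)] = 6/(s+4+6) = 6/(s+10). DC gain = 6/10 = 0.6.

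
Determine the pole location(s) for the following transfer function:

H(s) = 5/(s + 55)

Pole is where denominator = 0: s + 55 = 0, so s = -55.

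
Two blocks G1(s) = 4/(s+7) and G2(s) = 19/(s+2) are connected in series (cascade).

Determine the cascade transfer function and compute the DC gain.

Series: multiply transfer functions. G_eq = 4/(s+7) × 19/(s+2) = 76/((s+7)(s+2)). DC gain = 76/(7×2) = 5.4286.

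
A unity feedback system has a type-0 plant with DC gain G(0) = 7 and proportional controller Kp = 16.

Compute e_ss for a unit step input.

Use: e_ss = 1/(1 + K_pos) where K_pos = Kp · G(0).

K_pos = Kp · G(0) = 16 × 7 = 112. e_ss = 1/(1 + 112) = 0.0088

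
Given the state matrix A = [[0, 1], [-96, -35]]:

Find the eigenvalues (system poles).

det(A - λI) = λ² - (-35)λ + 96 = (λ - (-3))(λ - (-32)). Eigenvalues: -3, -32.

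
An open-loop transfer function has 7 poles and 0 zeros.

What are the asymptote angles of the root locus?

n - m = 7 - 0 = 7. Angles: θk = (2k + 1)·180°/7 = 25.71°, 77.14°, 128.57°, 180°, 231.43°, 282.86°, 334.29°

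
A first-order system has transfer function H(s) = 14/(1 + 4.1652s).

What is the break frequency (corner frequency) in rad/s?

Corner frequency = 1/τ = 1/4.1652 = 0.24 rad/s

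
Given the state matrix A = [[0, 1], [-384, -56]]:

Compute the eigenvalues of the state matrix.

det(A - λI) = λ² - (-56)λ + 384 = (λ - (-48))(λ - (-8)). Eigenvalues: -48, -8.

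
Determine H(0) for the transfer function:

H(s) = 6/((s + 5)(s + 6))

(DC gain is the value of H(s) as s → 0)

DC gain = H(0) = 6/(5 × 6) = 6/30 = 0.2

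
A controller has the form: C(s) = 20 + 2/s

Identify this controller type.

This is a Proportional-Integral (PI) controller.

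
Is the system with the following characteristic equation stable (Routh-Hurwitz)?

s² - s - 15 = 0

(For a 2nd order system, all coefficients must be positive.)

Coefficients: 1, -1, -15. b=-1, c=-15 not positive, so system is unstable.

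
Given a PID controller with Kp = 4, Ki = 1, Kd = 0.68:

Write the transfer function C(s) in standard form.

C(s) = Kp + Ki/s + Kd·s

Substituting values: C(s) = 4 + 1/s + 0.68s = (0.68s² + 4s + 1)/s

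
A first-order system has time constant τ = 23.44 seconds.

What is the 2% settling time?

For first-order system, 2% settling time ≈ 4τ = 4 × 23.44 = 93.76 s.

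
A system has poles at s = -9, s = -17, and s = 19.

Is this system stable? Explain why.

Pole(s) at s = 19 are not in the left half-plane. System is unstable.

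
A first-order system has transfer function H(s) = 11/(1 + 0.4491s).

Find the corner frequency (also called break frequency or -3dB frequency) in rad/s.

Corner frequency = 1/τ = 1/0.4491 = 2.227 rad/s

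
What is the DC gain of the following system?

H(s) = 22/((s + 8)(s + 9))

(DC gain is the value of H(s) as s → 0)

DC gain = H(0) = 22/(8 × 9) = 22/72 = 0.3056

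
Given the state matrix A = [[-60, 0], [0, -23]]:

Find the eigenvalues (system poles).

For diagonal matrix, eigenvalues are diagonal entries: λ₁ = -60, λ₂ = -23.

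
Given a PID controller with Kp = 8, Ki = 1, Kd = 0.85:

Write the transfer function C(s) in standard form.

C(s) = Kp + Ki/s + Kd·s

Substituting values: C(s) = 8 + 1/s + 0.85s = (0.85s² + 8s + 1)/s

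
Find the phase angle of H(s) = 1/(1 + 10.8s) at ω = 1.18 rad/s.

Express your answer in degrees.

Phase = -arctan(ωτ) = -arctan(1.18 × 10.8) = -85.5°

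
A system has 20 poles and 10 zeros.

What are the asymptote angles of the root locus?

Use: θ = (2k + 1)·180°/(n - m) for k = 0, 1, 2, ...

n - m = 20 - 10 = 10. Angles: θk = (2k + 1)·180°/10 = 18°, 54°, 90°, 126°, 162°, 198°, 234°, 270°, 306°, 342°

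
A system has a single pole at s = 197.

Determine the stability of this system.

Pole at s = 197 is in the right half-plane. Unstable.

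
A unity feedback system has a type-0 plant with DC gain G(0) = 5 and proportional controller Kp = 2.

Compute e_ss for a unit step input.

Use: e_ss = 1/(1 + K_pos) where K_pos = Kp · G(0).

K_pos = Kp · G(0) = 2 × 5 = 10. e_ss = 1/(1 + 10) = 0.0909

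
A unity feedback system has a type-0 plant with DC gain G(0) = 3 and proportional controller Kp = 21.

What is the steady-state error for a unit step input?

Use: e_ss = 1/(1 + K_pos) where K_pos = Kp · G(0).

K_pos = Kp · G(0) = 21 × 3 = 63. e_ss = 1/(1 + 63) = 0.015625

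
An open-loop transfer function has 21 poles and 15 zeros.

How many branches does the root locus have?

Root locus has n branches where n = number of poles = 21.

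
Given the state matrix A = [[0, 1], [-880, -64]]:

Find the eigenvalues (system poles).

det(A - λI) = λ² - (-64)λ + 880 = (λ - (-20))(λ - (-44)). Eigenvalues: -20, -44.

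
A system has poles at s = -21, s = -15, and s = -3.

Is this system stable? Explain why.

All poles are in the left half-plane. System is stable.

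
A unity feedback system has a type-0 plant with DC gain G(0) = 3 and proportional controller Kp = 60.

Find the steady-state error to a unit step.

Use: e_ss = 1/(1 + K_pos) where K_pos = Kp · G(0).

K_pos = Kp · G(0) = 60 × 3 = 180. e_ss = 1/(1 + 180) = 0.0055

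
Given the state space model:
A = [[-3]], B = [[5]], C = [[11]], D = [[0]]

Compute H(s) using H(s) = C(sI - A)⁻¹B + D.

(sI - A)⁻¹ = 1/(s + 3). H(s) = 11 × 5/(s + 3) + 0 = 55/(s + 3).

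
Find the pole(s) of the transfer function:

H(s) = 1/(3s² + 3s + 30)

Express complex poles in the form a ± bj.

Discriminant = 3² - 4×3×30 = 9 - 360 = -351 < 0, so the poles are a complex conjugate pair s = (-3 ± j√351)/(2×3). Real part = -3/(2×3) = -3/6 = -0.5; imaginary part = ±√351/(2×3) ≈ 3.1225. Poles: s = -0.5 ± 3.1225j.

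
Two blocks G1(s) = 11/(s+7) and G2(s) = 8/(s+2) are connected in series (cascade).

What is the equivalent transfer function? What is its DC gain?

Series: multiply transfer functions. G_eq = 11/(s+7) × 8/(s+2) = 88/((s+7)(s+2)). DC gain = 88/(7×2) = 6.2857.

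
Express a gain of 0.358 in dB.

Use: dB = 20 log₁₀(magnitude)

dB = 20 log₁₀(0.358) = -8.9 dB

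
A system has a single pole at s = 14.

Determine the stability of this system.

Pole at s = 14 is in the right half-plane. Unstable.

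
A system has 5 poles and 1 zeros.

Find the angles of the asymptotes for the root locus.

n - m = 5 - 1 = 4. Angles: θk = (2k + 1)·180°/4 = 45°, 135°, 225°, 315°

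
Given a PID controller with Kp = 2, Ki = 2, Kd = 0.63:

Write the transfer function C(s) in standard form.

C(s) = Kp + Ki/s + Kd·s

Substituting values: C(s) = 2 + 2/s + 0.63s = (0.63s² + 2s + 2)/s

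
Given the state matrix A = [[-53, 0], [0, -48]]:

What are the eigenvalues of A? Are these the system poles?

For diagonal matrix, eigenvalues are diagonal entries: λ₁ = -53, λ₂ = -48. Eigenvalues of A = system poles.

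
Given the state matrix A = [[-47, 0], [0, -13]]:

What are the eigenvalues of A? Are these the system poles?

For diagonal matrix, eigenvalues are diagonal entries: λ₁ = -47, λ₂ = -13. Eigenvalues of A = system poles.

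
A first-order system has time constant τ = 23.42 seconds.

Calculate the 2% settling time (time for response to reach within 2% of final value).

For first-order system, 2% settling time ≈ 4τ = 4 × 23.42 = 93.68 s.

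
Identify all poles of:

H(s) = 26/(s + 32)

Pole is where denominator = 0: s + 32 = 0, so s = -32.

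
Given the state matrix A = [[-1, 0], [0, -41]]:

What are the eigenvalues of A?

For diagonal matrix, eigenvalues are diagonal entries: λ₁ = -1, λ₂ = -41.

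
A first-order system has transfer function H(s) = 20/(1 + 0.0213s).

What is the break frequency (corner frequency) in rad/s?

Corner frequency = 1/τ = 1/0.0213 = 46.948 rad/s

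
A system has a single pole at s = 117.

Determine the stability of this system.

Pole at s = 117 is in the right half-plane. Unstable.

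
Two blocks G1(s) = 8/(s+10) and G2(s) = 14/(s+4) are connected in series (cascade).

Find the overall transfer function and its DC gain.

Series: multiply transfer functions. G_eq = 8/(s+10) × 14/(s+4) = 112/((s+10)(s+4)). DC gain = 112/(10×4) = 2.8.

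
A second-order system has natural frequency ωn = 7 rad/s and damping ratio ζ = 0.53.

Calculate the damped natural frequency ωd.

ωd = ωn√(1 - ζ²) = 7√(1 - 0.53²) = 5.94 rad/s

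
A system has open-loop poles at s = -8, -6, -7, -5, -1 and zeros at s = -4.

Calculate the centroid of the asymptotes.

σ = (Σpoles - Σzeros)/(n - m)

σ = (Σpoles - Σzeros)/(n - m) = (-27 - (-4))/(5 - 1) = -23/4 = -5.75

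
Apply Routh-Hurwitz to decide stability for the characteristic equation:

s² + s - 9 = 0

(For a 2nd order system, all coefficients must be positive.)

Coefficients: 1, 1, -9. c=-9 not positive, so system is unstable.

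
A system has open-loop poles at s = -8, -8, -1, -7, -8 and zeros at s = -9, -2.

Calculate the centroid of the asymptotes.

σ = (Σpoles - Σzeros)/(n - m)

σ = (Σpoles - Σzeros)/(n - m) = (-32 - (-11))/(5 - 2) = -21/3 = -7.0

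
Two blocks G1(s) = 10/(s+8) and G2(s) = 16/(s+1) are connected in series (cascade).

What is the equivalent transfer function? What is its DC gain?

Series: multiply transfer functions. G_eq = 10/(s+8) × 16/(s+1) = 160/((s+8)(s+1)). DC gain = 160/(8×1) = 20.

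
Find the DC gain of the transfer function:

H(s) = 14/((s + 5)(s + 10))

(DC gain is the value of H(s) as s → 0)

DC gain = H(0) = 14/(5 × 10) = 14/50 = 0.28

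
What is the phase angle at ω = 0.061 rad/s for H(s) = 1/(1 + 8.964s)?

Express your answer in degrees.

Phase = -arctan(ωτ) = -arctan(0.061 × 8.964) = -28.7°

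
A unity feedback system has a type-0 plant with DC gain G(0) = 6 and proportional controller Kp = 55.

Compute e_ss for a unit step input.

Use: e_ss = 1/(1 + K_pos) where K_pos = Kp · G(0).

K_pos = Kp · G(0) = 55 × 6 = 330. e_ss = 1/(1 + 330) = 0.0030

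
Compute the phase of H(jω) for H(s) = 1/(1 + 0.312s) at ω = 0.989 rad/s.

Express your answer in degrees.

Phase = -arctan(ωτ) = -arctan(0.989 × 0.312) = -17.1°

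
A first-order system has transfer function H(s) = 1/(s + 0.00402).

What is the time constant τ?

For H(s) = 1/(s + 1/τ), the pole is at -1/τ = -0.00402, so τ = 1/0.00402 = 248.8 s.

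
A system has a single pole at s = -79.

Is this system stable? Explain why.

Pole at s = -79 is in the left half-plane. Stable.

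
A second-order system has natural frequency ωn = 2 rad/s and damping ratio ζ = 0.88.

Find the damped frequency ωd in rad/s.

ωd = ωn√(1 - ζ²) = 2√(1 - 0.88²) = 0.95 rad/s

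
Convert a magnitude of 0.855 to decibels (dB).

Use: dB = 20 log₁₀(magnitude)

dB = 20 log₁₀(0.855) = -1.4 dB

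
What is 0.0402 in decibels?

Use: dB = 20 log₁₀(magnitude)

dB = 20 log₁₀(0.0402) = -27.9 dB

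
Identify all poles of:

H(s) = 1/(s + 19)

Pole is where denominator = 0: s + 19 = 0, so s = -19.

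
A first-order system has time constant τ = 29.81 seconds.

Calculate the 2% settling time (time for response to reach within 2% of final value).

For first-order system, 2% settling time ≈ 4τ = 4 × 29.81 = 119.24 s.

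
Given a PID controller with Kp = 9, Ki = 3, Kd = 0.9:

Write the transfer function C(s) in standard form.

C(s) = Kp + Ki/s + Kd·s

Substituting values: C(s) = 9 + 3/s + 0.9s = (0.9s² + 9s + 3)/s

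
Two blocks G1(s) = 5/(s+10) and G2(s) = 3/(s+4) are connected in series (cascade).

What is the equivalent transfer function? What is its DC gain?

Series: multiply transfer functions. G_eq = 5/(s+10) × 3/(s+4) = 15/((s+10)(s+4)). DC gain = 15/(10×4) = 0.375.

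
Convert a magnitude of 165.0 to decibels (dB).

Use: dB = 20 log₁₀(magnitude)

dB = 20 log₁₀(165.0) = 44.3 dB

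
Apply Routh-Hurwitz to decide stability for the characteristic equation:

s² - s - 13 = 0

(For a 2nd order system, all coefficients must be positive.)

Coefficients: 1, -1, -13. b=-1, c=-13 not positive, so system is unstable.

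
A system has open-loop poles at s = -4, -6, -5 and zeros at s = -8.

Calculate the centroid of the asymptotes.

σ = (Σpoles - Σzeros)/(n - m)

σ = (Σpoles - Σzeros)/(n - m) = (-15 - (-8))/(3 - 1) = -7/2 = -3.5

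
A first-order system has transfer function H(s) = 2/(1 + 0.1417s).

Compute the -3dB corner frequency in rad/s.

Corner frequency = 1/τ = 1/0.1417 = 7.057 rad/s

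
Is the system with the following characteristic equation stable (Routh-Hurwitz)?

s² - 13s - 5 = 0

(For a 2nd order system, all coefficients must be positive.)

Coefficients: 1, -13, -5. b=-13, c=-5 not positive, so system is unstable.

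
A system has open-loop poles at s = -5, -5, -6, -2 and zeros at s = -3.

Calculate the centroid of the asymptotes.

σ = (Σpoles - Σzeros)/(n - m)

σ = (Σpoles - Σzeros)/(n - m) = (-18 - (-3))/(4 - 1) = -15/3 = -5.0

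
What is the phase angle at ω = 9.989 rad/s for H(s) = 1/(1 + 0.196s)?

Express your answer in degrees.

Phase = -arctan(ωτ) = -arctan(9.989 × 0.196) = -62.9°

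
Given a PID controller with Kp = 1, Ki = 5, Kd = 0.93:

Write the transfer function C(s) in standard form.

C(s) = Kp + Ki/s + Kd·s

Substituting values: C(s) = 1 + 5/s + 0.93s = (0.93s² + s + 5)/s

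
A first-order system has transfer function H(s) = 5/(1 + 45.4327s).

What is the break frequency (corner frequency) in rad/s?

Corner frequency = 1/τ = 1/45.4327 = 0.022 rad/s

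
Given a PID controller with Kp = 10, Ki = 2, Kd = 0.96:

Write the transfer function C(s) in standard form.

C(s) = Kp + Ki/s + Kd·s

Substituting values: C(s) = 10 + 2/s + 0.96s = (0.96s² + 10s + 2)/s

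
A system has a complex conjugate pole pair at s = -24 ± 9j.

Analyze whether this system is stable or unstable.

Real part of poles is -24 (< 0, left half-plane). Stable.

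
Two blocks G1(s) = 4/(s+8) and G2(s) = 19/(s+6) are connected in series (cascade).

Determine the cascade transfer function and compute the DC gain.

Series: multiply transfer functions. G_eq = 4/(s+8) × 19/(s+6) = 76/((s+8)(s+6)). DC gain = 76/(8×6) = 1.5833.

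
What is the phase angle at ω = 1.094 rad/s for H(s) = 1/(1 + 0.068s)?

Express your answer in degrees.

Phase = -arctan(ωτ) = -arctan(1.094 × 0.068) = -4.3°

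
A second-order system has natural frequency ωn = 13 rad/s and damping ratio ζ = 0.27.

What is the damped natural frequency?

ωd = ωn√(1 - ζ²) = 13√(1 - 0.27²) = 12.52 rad/s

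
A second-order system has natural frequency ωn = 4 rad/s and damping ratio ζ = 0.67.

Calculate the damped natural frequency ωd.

ωd = ωn√(1 - ζ²) = 4√(1 - 0.67²) = 2.97 rad/s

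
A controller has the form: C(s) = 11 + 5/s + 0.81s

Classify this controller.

This is a Proportional-Integral-Derivative (PID) controller.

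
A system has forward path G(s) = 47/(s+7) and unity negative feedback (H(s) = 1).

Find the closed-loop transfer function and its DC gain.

T(s) = G/(1+GH) = [47/(s+7)] / [1 + 47/(s+7)] = 47/(s+7+47) = 47/(s+54). DC gain = 47/54 = 0.8704.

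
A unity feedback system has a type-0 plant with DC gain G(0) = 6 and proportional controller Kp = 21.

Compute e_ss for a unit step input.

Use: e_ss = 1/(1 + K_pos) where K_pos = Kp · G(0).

K_pos = Kp · G(0) = 21 × 6 = 126. e_ss = 1/(1 + 126) = 0.0079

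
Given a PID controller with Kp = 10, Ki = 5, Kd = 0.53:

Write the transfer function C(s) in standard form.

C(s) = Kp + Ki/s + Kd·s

Substituting values: C(s) = 10 + 5/s + 0.53s = (0.53s² + 10s + 5)/s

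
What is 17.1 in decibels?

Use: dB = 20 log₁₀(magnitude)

dB = 20 log₁₀(17.1) = 24.7 dB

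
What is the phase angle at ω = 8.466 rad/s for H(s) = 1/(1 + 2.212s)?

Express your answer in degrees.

Phase = -arctan(ωτ) = -arctan(8.466 × 2.212) = -86.9°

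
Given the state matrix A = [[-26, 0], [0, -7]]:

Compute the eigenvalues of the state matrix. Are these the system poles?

For diagonal matrix, eigenvalues are diagonal entries: λ₁ = -26, λ₂ = -7. Eigenvalues of A = system poles.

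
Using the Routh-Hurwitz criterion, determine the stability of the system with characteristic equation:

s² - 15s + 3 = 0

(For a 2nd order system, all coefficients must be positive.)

Coefficients: 1, -15, 3. b=-15 not positive, so system is unstable.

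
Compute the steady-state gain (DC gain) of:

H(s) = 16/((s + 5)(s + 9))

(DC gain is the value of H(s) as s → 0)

DC gain = H(0) = 16/(5 × 9) = 16/45 = 0.3556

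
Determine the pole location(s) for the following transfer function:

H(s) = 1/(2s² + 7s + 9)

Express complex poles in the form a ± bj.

Discriminant = 7² - 4×2×9 = 49 - 72 = -23 < 0, so the poles are a complex conjugate pair s = (-7 ± j√23)/(2×2). Real part = -7/(2×2) = -7/4 = -1.75; imaginary part = ±√23/(2×2) ≈ 1.1990. Poles: s = -1.75 ± 1.1990j.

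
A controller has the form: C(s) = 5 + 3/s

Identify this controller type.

This is a Proportional-Integral (PI) controller.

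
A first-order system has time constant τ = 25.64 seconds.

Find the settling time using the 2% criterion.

For first-order system, 2% settling time ≈ 4τ = 4 × 25.64 = 102.56 s.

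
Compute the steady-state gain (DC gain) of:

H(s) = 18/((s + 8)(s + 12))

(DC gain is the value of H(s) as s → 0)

DC gain = H(0) = 18/(8 × 12) = 18/96 = 0.1875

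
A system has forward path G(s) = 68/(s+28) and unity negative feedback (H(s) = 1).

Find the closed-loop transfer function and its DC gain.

T(s) = G/(1+GH) = [68/(s+28)] / [1 + 68/(s+28)] = 68/(s+28+68) = 68/(s+96). DC gain = 68/96 = 0.7083.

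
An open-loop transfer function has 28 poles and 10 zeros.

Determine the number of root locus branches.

Root locus has n branches where n = number of poles = 28.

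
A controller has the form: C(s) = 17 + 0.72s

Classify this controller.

This is a Proportional-Derivative (PD) controller.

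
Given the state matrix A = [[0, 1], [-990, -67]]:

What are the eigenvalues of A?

det(A - λI) = λ² - (-67)λ + 990 = (λ - (-45))(λ - (-22)). Eigenvalues: -45, -22.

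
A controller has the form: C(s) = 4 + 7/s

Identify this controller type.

This is a Proportional-Integral (PI) controller.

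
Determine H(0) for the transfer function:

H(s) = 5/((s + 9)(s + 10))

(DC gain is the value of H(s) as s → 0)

DC gain = H(0) = 5/(9 × 10) = 5/90 = 0.0556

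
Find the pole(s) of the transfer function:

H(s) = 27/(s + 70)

Pole is where denominator = 0: s + 70 = 0, so s = -70.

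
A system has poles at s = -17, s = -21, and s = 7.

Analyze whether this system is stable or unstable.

Pole(s) at s = 7 are not in the left half-plane. System is unstable.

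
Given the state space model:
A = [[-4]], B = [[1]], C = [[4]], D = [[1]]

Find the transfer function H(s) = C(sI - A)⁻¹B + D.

(sI - A)⁻¹ = 1/(s + 4). H(s) = 4×1/(s + 4) + 1 = (s + 8)/(s + 4).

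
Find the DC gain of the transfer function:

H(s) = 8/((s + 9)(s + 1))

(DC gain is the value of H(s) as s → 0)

DC gain = H(0) = 8/(9 × 1) = 8/9 = 0.8889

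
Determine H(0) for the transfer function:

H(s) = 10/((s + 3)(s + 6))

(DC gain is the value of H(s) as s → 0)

DC gain = H(0) = 10/(3 × 6) = 10/18 = 0.5556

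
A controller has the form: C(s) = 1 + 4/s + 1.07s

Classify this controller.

This is a Proportional-Integral-Derivative (PID) controller.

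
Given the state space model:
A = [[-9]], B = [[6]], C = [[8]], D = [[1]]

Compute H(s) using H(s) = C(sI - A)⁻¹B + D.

(sI - A)⁻¹ = 1/(s + 9). H(s) = 8×6/(s + 9) + 1 = (s + 57)/(s + 9).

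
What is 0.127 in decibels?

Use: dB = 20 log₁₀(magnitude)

dB = 20 log₁₀(0.127) = -17.9 dB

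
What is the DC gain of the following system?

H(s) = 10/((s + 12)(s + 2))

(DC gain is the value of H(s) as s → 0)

DC gain = H(0) = 10/(12 × 2) = 10/24 = 0.4167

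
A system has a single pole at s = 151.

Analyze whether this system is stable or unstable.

Pole at s = 151 is in the right half-plane. Unstable.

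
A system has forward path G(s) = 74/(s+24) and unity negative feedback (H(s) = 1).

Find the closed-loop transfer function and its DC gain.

T(s) = G/(1+GH) = [74/(s+24)] / [1 + 74/(s+24)] = 74/(s+24+74) = 74/(s+98). DC gain = 74/98 = 0.7551.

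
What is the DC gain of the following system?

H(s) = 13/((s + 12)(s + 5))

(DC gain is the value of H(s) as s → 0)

DC gain = H(0) = 13/(12 × 5) = 13/60 = 0.2167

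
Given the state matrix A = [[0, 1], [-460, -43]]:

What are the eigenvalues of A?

det(A - λI) = λ² - (-43)λ + 460 = (λ - (-20))(λ - (-23)). Eigenvalues: -20, -23.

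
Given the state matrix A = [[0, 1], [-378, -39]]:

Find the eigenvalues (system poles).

det(A - λI) = λ² - (-39)λ + 378 = (λ - (-21))(λ - (-18)). Eigenvalues: -21, -18.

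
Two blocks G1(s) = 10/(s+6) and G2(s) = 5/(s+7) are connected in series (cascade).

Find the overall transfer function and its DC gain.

Series: multiply transfer functions. G_eq = 10/(s+6) × 5/(s+7) = 50/((s+6)(s+7)). DC gain = 50/(6×7) = 1.1905.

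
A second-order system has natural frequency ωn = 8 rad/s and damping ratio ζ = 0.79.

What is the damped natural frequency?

ωd = ωn√(1 - ζ²) = 8√(1 - 0.79²) = 4.9 rad/s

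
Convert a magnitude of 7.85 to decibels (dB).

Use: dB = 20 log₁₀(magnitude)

dB = 20 log₁₀(7.85) = 17.9 dB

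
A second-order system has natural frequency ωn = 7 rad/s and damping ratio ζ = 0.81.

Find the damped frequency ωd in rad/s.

ωd = ωn√(1 - ζ²) = 7√(1 - 0.81²) = 4.11 rad/s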